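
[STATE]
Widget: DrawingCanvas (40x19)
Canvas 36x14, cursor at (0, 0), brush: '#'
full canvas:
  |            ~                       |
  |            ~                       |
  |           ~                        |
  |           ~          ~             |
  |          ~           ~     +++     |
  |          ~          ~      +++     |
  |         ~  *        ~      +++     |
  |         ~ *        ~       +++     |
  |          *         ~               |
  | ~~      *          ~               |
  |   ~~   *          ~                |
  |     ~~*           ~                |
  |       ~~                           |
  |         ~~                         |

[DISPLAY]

+           ~                           
            ~                           
           ~                            
           ~          ~                 
          ~           ~     +++         
          ~          ~      +++         
         ~  *        ~      +++         
         ~ *        ~       +++         
          *         ~                   
 ~~      *          ~                   
   ~~   *          ~                    
     ~~*           ~                    
       ~~                               
         ~~                             
                                        
                                        
                                        
                                        
                                        


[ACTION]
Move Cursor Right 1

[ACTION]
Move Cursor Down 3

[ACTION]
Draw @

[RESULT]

            ~                           
            ~                           
           ~                            
 @         ~          ~                 
          ~           ~     +++         
          ~          ~      +++         
         ~  *        ~      +++         
         ~ *        ~       +++         
          *         ~                   
 ~~      *          ~                   
   ~~   *          ~                    
     ~~*           ~                    
       ~~                               
         ~~                             
                                        
                                        
                                        
                                        
                                        


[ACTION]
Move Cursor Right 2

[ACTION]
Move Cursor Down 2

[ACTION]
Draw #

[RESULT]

            ~                           
            ~                           
           ~                            
 @         ~          ~                 
          ~           ~     +++         
   #      ~          ~      +++         
         ~  *        ~      +++         
         ~ *        ~       +++         
          *         ~                   
 ~~      *          ~                   
   ~~   *          ~                    
     ~~*           ~                    
       ~~                               
         ~~                             
                                        
                                        
                                        
                                        
                                        


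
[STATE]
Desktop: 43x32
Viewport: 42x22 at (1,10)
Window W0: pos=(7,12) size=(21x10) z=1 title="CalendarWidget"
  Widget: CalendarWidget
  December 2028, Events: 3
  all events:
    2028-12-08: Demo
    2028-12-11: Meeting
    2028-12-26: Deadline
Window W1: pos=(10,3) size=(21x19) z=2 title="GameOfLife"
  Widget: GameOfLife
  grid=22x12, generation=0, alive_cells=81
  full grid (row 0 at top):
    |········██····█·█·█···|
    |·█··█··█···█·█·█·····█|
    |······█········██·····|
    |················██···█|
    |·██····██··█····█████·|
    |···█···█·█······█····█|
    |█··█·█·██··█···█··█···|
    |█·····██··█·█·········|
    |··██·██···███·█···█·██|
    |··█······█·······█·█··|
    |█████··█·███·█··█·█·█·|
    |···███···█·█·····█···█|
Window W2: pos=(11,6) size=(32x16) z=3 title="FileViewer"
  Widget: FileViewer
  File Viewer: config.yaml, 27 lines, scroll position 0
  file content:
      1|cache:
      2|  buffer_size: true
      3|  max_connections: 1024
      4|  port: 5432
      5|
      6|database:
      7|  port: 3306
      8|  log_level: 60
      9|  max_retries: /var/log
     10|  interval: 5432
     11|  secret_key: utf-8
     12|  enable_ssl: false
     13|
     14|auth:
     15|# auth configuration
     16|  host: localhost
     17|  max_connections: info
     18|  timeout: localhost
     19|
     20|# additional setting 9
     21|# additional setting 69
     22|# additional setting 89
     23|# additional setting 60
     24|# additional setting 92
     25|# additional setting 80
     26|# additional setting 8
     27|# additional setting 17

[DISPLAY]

         ┃┃  buffer_size: true          █┃
         ┃┃  max_connections: 1024      ░┃
      ┏━━┃┃  port: 5432                 ░┃
      ┃ C┃┃                             ░┃
      ┠──┃┃database:                    ░┃
      ┃  ┃┃  port: 3306                 ░┃
      ┃Mo┃┃  log_level: 60              ░┃
      ┃  ┃┃  max_retries: /var/log      ░┃
      ┃ 4┃┃  interval: 5432             ░┃
      ┃11┃┃  secret_key: utf-8          ░┃
      ┃18┃┃  enable_ssl: false          ▼┃
      ┗━━┗┗━━━━━━━━━━━━━━━━━━━━━━━━━━━━━━┛
                                          
                                          
                                          
                                          
                                          
                                          
                                          
                                          
                                          
                                          


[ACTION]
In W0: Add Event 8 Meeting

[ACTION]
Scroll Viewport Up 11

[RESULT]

                                          
                                          
                                          
         ┏━━━━━━━━━━━━━━━━━━━┓            
         ┃ GameOfLife        ┃            
         ┠───────────────────┨            
         ┃┏━━━━━━━━━━━━━━━━━━━━━━━━━━━━━━┓
         ┃┃ FileViewer                   ┃
         ┃┠──────────────────────────────┨
         ┃┃cache:                       ▲┃
         ┃┃  buffer_size: true          █┃
         ┃┃  max_connections: 1024      ░┃
      ┏━━┃┃  port: 5432                 ░┃
      ┃ C┃┃                             ░┃
      ┠──┃┃database:                    ░┃
      ┃  ┃┃  port: 3306                 ░┃
      ┃Mo┃┃  log_level: 60              ░┃
      ┃  ┃┃  max_retries: /var/log      ░┃
      ┃ 4┃┃  interval: 5432             ░┃
      ┃11┃┃  secret_key: utf-8          ░┃
      ┃18┃┃  enable_ssl: false          ▼┃
      ┗━━┗┗━━━━━━━━━━━━━━━━━━━━━━━━━━━━━━┛


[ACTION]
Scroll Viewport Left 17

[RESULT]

                                          
                                          
                                          
          ┏━━━━━━━━━━━━━━━━━━━┓           
          ┃ GameOfLife        ┃           
          ┠───────────────────┨           
          ┃┏━━━━━━━━━━━━━━━━━━━━━━━━━━━━━━
          ┃┃ FileViewer                   
          ┃┠──────────────────────────────
          ┃┃cache:                       ▲
          ┃┃  buffer_size: true          █
          ┃┃  max_connections: 1024      ░
       ┏━━┃┃  port: 5432                 ░
       ┃ C┃┃                             ░
       ┠──┃┃database:                    ░
       ┃  ┃┃  port: 3306                 ░
       ┃Mo┃┃  log_level: 60              ░
       ┃  ┃┃  max_retries: /var/log      ░
       ┃ 4┃┃  interval: 5432             ░
       ┃11┃┃  secret_key: utf-8          ░
       ┃18┃┃  enable_ssl: false          ▼
       ┗━━┗┗━━━━━━━━━━━━━━━━━━━━━━━━━━━━━━


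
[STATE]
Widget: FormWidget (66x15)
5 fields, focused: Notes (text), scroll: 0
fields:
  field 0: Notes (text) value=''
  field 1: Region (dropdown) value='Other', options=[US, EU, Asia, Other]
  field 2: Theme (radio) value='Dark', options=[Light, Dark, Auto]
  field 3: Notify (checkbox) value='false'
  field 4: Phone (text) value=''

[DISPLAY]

> Notes:      [                                                  ]
  Region:     [Other                                            ▼]
  Theme:      ( ) Light  (●) Dark  ( ) Auto                       
  Notify:     [ ]                                                 
  Phone:      [                                                  ]
                                                                  
                                                                  
                                                                  
                                                                  
                                                                  
                                                                  
                                                                  
                                                                  
                                                                  
                                                                  


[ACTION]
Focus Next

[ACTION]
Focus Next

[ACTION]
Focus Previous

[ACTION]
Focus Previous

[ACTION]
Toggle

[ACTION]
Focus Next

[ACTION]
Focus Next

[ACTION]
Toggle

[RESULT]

  Notes:      [                                                  ]
  Region:     [Other                                            ▼]
> Theme:      ( ) Light  (●) Dark  ( ) Auto                       
  Notify:     [ ]                                                 
  Phone:      [                                                  ]
                                                                  
                                                                  
                                                                  
                                                                  
                                                                  
                                                                  
                                                                  
                                                                  
                                                                  
                                                                  


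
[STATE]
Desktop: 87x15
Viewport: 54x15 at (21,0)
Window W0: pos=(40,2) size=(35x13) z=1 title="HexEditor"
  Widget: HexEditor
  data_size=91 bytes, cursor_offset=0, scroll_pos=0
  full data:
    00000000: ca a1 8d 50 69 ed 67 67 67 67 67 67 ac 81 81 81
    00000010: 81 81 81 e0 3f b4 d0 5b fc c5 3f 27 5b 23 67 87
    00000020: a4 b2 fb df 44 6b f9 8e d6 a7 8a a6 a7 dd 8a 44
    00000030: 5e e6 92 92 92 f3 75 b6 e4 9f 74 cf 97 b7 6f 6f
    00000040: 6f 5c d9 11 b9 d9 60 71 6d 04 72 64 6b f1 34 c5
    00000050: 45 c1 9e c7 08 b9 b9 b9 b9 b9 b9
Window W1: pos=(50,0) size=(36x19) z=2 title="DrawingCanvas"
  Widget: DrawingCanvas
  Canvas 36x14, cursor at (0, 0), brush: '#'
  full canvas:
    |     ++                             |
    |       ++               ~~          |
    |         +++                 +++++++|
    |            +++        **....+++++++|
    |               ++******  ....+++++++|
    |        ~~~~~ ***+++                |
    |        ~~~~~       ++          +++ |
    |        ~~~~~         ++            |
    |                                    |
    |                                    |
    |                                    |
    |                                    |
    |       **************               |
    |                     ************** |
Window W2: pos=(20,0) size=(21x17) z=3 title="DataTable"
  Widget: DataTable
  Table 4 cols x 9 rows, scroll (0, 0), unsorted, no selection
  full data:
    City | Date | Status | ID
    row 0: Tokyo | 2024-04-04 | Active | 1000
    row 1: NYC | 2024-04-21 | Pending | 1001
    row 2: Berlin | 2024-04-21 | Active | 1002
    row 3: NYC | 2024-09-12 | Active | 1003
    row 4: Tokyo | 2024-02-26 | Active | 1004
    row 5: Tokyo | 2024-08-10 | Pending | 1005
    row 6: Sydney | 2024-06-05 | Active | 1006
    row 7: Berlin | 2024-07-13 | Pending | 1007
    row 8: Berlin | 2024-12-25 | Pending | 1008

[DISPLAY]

━━━━━━━━━━━━━━━━━━━┓         ┏━━━━━━━━━━━━━━━━━━━━━━━━
 DataTable         ┃         ┃ DrawingCanvas          
───────────────────┨━━━━━━━━━┠────────────────────────
City  │Date      │S┃ HexEdito┃+    ++                 
──────┼──────────┼─┃─────────┃       ++               
Tokyo │2024-04-04│A┃00000000 ┃         +++            
NYC   │2024-04-21│P┃00000010 ┃            +++        *
Berlin│2024-04-21│A┃00000020 ┃               ++****** 
NYC   │2024-09-12│A┃00000030 ┃        ~~~~~ ***+++    
Tokyo │2024-02-26│A┃00000040 ┃        ~~~~~       ++  
Tokyo │2024-08-10│P┃00000050 ┃        ~~~~~         ++
Sydney│2024-06-05│A┃         ┃                        
Berlin│2024-07-13│P┃         ┃                        
Berlin│2024-12-25│P┃         ┃                        
                   ┃━━━━━━━━━┃                        


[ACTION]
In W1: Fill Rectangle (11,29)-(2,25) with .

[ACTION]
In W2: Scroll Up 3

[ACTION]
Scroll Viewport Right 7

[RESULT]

━━━━━━━━━━━━┓         ┏━━━━━━━━━━━━━━━━━━━━━━━━━━━━━━━
ble         ┃         ┃ DrawingCanvas                 
────────────┨━━━━━━━━━┠───────────────────────────────
Date      │S┃ HexEdito┃+    ++                        
──────────┼─┃─────────┃       ++               ~~     
2024-04-04│A┃00000000 ┃         +++             .....+
2024-04-21│P┃00000010 ┃            +++        **.....+
2024-04-21│A┃00000020 ┃               ++******  .....+
2024-09-12│A┃00000030 ┃        ~~~~~ ***+++     ..... 
2024-02-26│A┃00000040 ┃        ~~~~~       ++   ..... 
2024-08-10│P┃00000050 ┃        ~~~~~         ++ ..... 
2024-06-05│A┃         ┃                         ..... 
2024-07-13│P┃         ┃                         ..... 
2024-12-25│P┃         ┃                         ..... 
            ┃━━━━━━━━━┃                         ..... 


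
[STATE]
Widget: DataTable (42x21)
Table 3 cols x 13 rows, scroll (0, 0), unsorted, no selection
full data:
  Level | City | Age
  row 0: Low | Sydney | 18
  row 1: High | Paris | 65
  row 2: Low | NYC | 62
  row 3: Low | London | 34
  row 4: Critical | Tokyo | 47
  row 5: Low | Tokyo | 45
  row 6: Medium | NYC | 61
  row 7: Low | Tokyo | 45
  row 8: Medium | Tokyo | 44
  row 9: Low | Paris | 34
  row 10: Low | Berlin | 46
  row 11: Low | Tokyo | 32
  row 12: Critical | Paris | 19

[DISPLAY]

Level   │City  │Age                       
────────┼──────┼───                       
Low     │Sydney│18                        
High    │Paris │65                        
Low     │NYC   │62                        
Low     │London│34                        
Critical│Tokyo │47                        
Low     │Tokyo │45                        
Medium  │NYC   │61                        
Low     │Tokyo │45                        
Medium  │Tokyo │44                        
Low     │Paris │34                        
Low     │Berlin│46                        
Low     │Tokyo │32                        
Critical│Paris │19                        
                                          
                                          
                                          
                                          
                                          
                                          


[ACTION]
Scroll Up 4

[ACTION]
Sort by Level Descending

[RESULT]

Level  ▼│City  │Age                       
────────┼──────┼───                       
Medium  │NYC   │61                        
Medium  │Tokyo │44                        
Low     │Sydney│18                        
Low     │NYC   │62                        
Low     │London│34                        
Low     │Tokyo │45                        
Low     │Tokyo │45                        
Low     │Paris │34                        
Low     │Berlin│46                        
Low     │Tokyo │32                        
High    │Paris │65                        
Critical│Tokyo │47                        
Critical│Paris │19                        
                                          
                                          
                                          
                                          
                                          
                                          


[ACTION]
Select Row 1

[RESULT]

Level  ▼│City  │Age                       
────────┼──────┼───                       
Medium  │NYC   │61                        
>edium  │Tokyo │44                        
Low     │Sydney│18                        
Low     │NYC   │62                        
Low     │London│34                        
Low     │Tokyo │45                        
Low     │Tokyo │45                        
Low     │Paris │34                        
Low     │Berlin│46                        
Low     │Tokyo │32                        
High    │Paris │65                        
Critical│Tokyo │47                        
Critical│Paris │19                        
                                          
                                          
                                          
                                          
                                          
                                          


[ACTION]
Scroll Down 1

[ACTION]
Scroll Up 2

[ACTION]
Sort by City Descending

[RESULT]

Level   │City ▼│Age                       
────────┼──────┼───                       
Medium  │Tokyo │44                        
>ow     │Tokyo │45                        
Low     │Tokyo │45                        
Low     │Tokyo │32                        
Critical│Tokyo │47                        
Low     │Sydney│18                        
Low     │Paris │34                        
High    │Paris │65                        
Critical│Paris │19                        
Medium  │NYC   │61                        
Low     │NYC   │62                        
Low     │London│34                        
Low     │Berlin│46                        
                                          
                                          
                                          
                                          
                                          
                                          


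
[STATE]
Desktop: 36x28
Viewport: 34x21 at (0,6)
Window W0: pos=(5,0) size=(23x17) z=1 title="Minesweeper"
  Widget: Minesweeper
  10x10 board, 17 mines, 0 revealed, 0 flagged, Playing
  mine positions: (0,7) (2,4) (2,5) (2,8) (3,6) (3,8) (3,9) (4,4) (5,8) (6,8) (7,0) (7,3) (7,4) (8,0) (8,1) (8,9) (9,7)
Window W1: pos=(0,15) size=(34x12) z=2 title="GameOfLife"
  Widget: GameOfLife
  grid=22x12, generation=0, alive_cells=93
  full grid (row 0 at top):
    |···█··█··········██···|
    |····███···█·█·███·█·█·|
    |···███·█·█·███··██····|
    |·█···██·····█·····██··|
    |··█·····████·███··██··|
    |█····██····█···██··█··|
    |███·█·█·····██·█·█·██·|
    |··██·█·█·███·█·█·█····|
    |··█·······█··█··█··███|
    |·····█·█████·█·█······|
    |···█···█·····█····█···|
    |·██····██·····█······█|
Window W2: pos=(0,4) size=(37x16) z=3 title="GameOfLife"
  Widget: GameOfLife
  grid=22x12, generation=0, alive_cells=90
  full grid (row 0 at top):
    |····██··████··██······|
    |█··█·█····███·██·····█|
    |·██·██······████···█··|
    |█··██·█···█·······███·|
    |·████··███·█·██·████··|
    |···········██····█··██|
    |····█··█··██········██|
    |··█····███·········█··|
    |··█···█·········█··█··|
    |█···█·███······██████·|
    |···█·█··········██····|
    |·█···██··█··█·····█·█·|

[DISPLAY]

┠─────────────────────────────────
┃Gen: 0                           
┃····██··████··██······           
┃█··█·█····███·██·····█           
┃·██·██······████···█··           
┃█··██·█···█·······███·           
┃·████··███·█·██·████··           
┃···········██····█··██           
┃····█··█··██········██           
┃··█····███·········█··           
┃··█···█·········█··█··           
┃█···█·███······██████·           
┃···█·█··········██····           
┗━━━━━━━━━━━━━━━━━━━━━━━━━━━━━━━━━
┃·█···██·····█·····██··          ┃
┃··█·····████·███··██··          ┃
┃█····██····█···██··█··          ┃
┃███·█·█·····██·█·█·██·          ┃
┃··██·█·█·███·█·█·█····          ┃
┃··█·······█··█··█··███          ┃
┗━━━━━━━━━━━━━━━━━━━━━━━━━━━━━━━━┛


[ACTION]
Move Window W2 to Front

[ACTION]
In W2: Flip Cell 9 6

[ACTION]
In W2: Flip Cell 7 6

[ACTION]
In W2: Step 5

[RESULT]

┠─────────────────────────────────
┃Gen: 5                           
┃······················           
┃···█··█···██·······█··           
┃███··██·····█······██·           
┃█·██··█··············█           
┃··██·██············█·█           
┃·····█·········█······           
┃█····█·····█·····███·█           
┃·██·······██··███·····           
┃·····█········█·····██           
┃······██······█····█·█           
┃···███·██··········██·           
┗━━━━━━━━━━━━━━━━━━━━━━━━━━━━━━━━━
┃·█···██·····█·····██··          ┃
┃··█·····████·███··██··          ┃
┃█····██····█···██··█··          ┃
┃███·█·█·····██·█·█·██·          ┃
┃··██·█·█·███·█·█·█····          ┃
┃··█·······█··█··█··███          ┃
┗━━━━━━━━━━━━━━━━━━━━━━━━━━━━━━━━┛


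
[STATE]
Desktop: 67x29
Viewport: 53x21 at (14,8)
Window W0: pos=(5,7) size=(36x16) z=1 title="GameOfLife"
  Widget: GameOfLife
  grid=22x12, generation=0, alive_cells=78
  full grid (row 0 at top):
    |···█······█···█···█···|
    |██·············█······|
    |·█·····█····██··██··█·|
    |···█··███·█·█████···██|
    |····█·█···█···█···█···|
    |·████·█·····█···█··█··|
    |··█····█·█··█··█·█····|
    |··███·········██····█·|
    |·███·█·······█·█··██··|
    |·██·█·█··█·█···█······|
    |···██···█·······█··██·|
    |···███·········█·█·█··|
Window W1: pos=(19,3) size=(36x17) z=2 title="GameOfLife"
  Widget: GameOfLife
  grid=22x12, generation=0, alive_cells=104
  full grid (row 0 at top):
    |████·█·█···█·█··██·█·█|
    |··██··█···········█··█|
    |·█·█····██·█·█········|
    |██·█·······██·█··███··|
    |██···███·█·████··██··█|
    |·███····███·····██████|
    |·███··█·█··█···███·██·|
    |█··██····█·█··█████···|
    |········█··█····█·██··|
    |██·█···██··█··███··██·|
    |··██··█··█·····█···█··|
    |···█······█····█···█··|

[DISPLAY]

ife  ┃··██··█···········█··█            ┃            
─────┃·█·█····██·█·█········            ┃            
     ┃██·█·······██·█··███··            ┃            
··█··┃██···███·█·████··██··█            ┃            
·····┃·███····███·····██████            ┃            
····█┃·███··█·█··█···███·██·            ┃            
█·█·█┃█··██····█·█··█████···            ┃            
··█··┃········█··█····█·██··            ┃            
····█┃██·█···██··█··███··██·            ┃            
·█··█┃··██··█··█·····█···█··            ┃            
·····┃···█······█····█···█··            ┃            
·····┗━━━━━━━━━━━━━━━━━━━━━━━━━━━━━━━━━━┛            
·█·█···█······            ┃                          
█·······█··██·            ┃                          
━━━━━━━━━━━━━━━━━━━━━━━━━━┛                          
                                                     
                                                     
                                                     
                                                     
                                                     
                                                     


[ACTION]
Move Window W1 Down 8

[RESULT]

ife                       ┃                          
──────────────────────────┨                          
                          ┃                          
··█··┏━━━━━━━━━━━━━━━━━━━━━━━━━━━━━━━━━━┓            
·····┃ GameOfLife                       ┃            
····█┠──────────────────────────────────┨            
█·█·█┃Gen: 0                            ┃            
··█··┃████·█·█···█·█··██·█·█            ┃            
····█┃··██··█···········█··█            ┃            
·█··█┃·█·█····██·█·█········            ┃            
·····┃██·█·······██·█··███··            ┃            
·····┃██···███·█·████··██··█            ┃            
·█·█·┃·███····███·····██████            ┃            
█····┃·███··█·█··█···███·██·            ┃            
━━━━━┃█··██····█·█··█████···            ┃            
     ┃········█··█····█·██··            ┃            
     ┃██·█···██··█··███··██·            ┃            
     ┃··██··█··█·····█···█··            ┃            
     ┃···█······█····█···█··            ┃            
     ┗━━━━━━━━━━━━━━━━━━━━━━━━━━━━━━━━━━┛            
                                                     


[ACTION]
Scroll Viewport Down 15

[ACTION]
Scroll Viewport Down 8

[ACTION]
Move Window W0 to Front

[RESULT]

ife                       ┃                          
──────────────────────────┨                          
                          ┃                          
··█···█···█···            ┃━━━━━━━━━━━━━┓            
·······█······            ┃             ┃            
····██··██··█·            ┃─────────────┨            
█·█·█████···██            ┃             ┃            
··█···█···█···            ┃█            ┃            
····█···█··█··            ┃█            ┃            
·█··█··█·█····            ┃·            ┃            
······██····█·            ┃·            ┃            
·····█·█··██··            ┃█            ┃            
·█·█···█······            ┃█            ┃            
█·······█··██·            ┃·            ┃            
━━━━━━━━━━━━━━━━━━━━━━━━━━┛·            ┃            
     ┃········█··█····█·██··            ┃            
     ┃██·█···██··█··███··██·            ┃            
     ┃··██··█··█·····█···█··            ┃            
     ┃···█······█····█···█··            ┃            
     ┗━━━━━━━━━━━━━━━━━━━━━━━━━━━━━━━━━━┛            
                                                     


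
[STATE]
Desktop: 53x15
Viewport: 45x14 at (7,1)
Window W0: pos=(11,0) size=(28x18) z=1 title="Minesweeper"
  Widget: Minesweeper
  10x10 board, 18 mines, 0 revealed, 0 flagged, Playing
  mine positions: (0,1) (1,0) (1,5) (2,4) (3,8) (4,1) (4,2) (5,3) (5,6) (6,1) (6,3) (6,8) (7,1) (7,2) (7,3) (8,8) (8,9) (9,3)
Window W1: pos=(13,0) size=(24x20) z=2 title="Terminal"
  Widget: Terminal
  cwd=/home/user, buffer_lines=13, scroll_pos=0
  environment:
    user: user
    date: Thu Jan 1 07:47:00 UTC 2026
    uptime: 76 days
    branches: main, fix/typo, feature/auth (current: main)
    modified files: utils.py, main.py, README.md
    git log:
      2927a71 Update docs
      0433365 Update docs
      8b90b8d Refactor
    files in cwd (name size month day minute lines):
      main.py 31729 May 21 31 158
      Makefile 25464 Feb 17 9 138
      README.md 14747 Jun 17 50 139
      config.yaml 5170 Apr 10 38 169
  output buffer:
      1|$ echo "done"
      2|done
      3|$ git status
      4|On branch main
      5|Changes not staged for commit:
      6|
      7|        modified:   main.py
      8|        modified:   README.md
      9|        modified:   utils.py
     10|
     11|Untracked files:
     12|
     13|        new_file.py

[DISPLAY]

    ┃ ┃ Terminal             ┃ ┃             
    ┠─┠──────────────────────┨─┨             
    ┃■┃$ echo "done"         ┃ ┃             
    ┃■┃done                  ┃ ┃             
    ┃■┃$ git status          ┃ ┃             
    ┃■┃On branch main        ┃ ┃             
    ┃■┃Changes not staged for┃ ┃             
    ┃■┃                      ┃ ┃             
    ┃■┃        modified:   ma┃ ┃             
    ┃■┃        modified:   RE┃ ┃             
    ┃■┃        modified:   ut┃ ┃             
    ┃■┃                      ┃ ┃             
    ┃ ┃Untracked files:      ┃ ┃             
    ┃ ┃                      ┃ ┃             


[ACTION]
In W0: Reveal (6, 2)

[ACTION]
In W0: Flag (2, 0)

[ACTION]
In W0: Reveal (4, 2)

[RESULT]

    ┃ ┃ Terminal             ┃ ┃             
    ┠─┠──────────────────────┨─┨             
    ┃■┃$ echo "done"         ┃ ┃             
    ┃✹┃done                  ┃ ┃             
    ┃⚑┃$ git status          ┃ ┃             
    ┃■┃On branch main        ┃ ┃             
    ┃■┃Changes not staged for┃ ┃             
    ┃■┃                      ┃ ┃             
    ┃■┃        modified:   ma┃ ┃             
    ┃■┃        modified:   RE┃ ┃             
    ┃■┃        modified:   ut┃ ┃             
    ┃■┃                      ┃ ┃             
    ┃ ┃Untracked files:      ┃ ┃             
    ┃ ┃                      ┃ ┃             


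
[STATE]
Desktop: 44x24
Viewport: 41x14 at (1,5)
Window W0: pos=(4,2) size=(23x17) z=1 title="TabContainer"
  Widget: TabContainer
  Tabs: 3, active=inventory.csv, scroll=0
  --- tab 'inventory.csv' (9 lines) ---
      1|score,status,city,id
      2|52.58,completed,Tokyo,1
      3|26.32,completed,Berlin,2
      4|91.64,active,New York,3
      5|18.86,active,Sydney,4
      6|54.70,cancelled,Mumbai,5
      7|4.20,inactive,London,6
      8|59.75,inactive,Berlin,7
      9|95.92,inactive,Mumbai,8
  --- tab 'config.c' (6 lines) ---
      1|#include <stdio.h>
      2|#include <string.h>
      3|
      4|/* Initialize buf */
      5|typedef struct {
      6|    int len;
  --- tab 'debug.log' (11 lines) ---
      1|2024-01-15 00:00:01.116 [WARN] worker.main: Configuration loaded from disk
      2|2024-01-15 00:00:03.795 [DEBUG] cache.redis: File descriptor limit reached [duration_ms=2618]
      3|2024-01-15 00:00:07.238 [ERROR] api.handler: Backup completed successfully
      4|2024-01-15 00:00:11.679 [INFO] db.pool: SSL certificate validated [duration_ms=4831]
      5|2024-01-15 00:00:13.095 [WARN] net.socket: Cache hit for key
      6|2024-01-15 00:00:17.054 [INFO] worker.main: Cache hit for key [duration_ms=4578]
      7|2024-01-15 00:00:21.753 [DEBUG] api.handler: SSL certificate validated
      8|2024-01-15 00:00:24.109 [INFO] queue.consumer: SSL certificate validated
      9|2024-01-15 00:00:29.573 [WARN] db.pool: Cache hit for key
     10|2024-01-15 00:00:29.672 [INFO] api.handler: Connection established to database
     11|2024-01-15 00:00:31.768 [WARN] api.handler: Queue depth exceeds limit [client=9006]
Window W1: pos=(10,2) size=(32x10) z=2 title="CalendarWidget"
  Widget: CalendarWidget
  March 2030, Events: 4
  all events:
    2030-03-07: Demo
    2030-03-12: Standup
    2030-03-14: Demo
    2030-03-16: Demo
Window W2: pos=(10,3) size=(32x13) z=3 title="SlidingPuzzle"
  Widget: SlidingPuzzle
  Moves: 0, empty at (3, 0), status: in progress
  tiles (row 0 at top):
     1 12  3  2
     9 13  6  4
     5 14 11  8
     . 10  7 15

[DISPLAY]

   ┃[inve┠──────────────────────────────┨
   ┃─────┃┌────┬────┬────┬────┐         ┃
   ┃score┃│  1 │ 12 │  3 │  2 │         ┃
   ┃52.58┃├────┼────┼────┼────┤         ┃
   ┃26.32┃│  9 │ 13 │  6 │  4 │         ┃
   ┃91.64┃├────┼────┼────┼────┤         ┃
   ┃18.86┃│  5 │ 14 │ 11 │  8 │         ┃
   ┃54.70┃├────┼────┼────┼────┤         ┃
   ┃4.20,┃│    │ 10 │  7 │ 15 │         ┃
   ┃59.75┃└────┴────┴────┴────┘         ┃
   ┃95.92┗━━━━━━━━━━━━━━━━━━━━━━━━━━━━━━┛
   ┃                     ┃               
   ┃                     ┃               
   ┗━━━━━━━━━━━━━━━━━━━━━┛               


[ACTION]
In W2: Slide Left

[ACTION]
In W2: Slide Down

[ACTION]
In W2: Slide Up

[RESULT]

   ┃[inve┠──────────────────────────────┨
   ┃─────┃┌────┬────┬────┬────┐         ┃
   ┃score┃│  1 │ 12 │  3 │  2 │         ┃
   ┃52.58┃├────┼────┼────┼────┤         ┃
   ┃26.32┃│  9 │ 13 │  6 │  4 │         ┃
   ┃91.64┃├────┼────┼────┼────┤         ┃
   ┃18.86┃│  5 │ 14 │ 11 │  8 │         ┃
   ┃54.70┃├────┼────┼────┼────┤         ┃
   ┃4.20,┃│ 10 │    │  7 │ 15 │         ┃
   ┃59.75┃└────┴────┴────┴────┘         ┃
   ┃95.92┗━━━━━━━━━━━━━━━━━━━━━━━━━━━━━━┛
   ┃                     ┃               
   ┃                     ┃               
   ┗━━━━━━━━━━━━━━━━━━━━━┛               


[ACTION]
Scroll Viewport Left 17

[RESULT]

    ┃[inve┠──────────────────────────────
    ┃─────┃┌────┬────┬────┬────┐         
    ┃score┃│  1 │ 12 │  3 │  2 │         
    ┃52.58┃├────┼────┼────┼────┤         
    ┃26.32┃│  9 │ 13 │  6 │  4 │         
    ┃91.64┃├────┼────┼────┼────┤         
    ┃18.86┃│  5 │ 14 │ 11 │  8 │         
    ┃54.70┃├────┼────┼────┼────┤         
    ┃4.20,┃│ 10 │    │  7 │ 15 │         
    ┃59.75┃└────┴────┴────┴────┘         
    ┃95.92┗━━━━━━━━━━━━━━━━━━━━━━━━━━━━━━
    ┃                     ┃              
    ┃                     ┃              
    ┗━━━━━━━━━━━━━━━━━━━━━┛              
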